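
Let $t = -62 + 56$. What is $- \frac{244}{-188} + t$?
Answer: $- \frac{221}{47} \approx -4.7021$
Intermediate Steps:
$t = -6$
$- \frac{244}{-188} + t = - \frac{244}{-188} - 6 = \left(-244\right) \left(- \frac{1}{188}\right) - 6 = \frac{61}{47} - 6 = - \frac{221}{47}$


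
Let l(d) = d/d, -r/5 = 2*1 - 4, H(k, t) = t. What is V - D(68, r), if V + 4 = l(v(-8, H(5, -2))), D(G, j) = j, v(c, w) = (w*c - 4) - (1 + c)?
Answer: -13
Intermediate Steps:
r = 10 (r = -5*(2*1 - 4) = -5*(2 - 4) = -5*(-2) = 10)
v(c, w) = -5 - c + c*w (v(c, w) = (c*w - 4) + (-1 - c) = (-4 + c*w) + (-1 - c) = -5 - c + c*w)
l(d) = 1
V = -3 (V = -4 + 1 = -3)
V - D(68, r) = -3 - 1*10 = -3 - 10 = -13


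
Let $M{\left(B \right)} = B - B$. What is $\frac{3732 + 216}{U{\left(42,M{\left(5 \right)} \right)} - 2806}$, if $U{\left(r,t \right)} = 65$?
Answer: $- \frac{3948}{2741} \approx -1.4403$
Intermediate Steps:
$M{\left(B \right)} = 0$
$\frac{3732 + 216}{U{\left(42,M{\left(5 \right)} \right)} - 2806} = \frac{3732 + 216}{65 - 2806} = \frac{3948}{-2741} = 3948 \left(- \frac{1}{2741}\right) = - \frac{3948}{2741}$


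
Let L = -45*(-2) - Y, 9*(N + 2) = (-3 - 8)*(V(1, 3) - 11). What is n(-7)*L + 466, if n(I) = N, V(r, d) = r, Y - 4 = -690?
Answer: 75586/9 ≈ 8398.4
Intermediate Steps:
Y = -686 (Y = 4 - 690 = -686)
N = 92/9 (N = -2 + ((-3 - 8)*(1 - 11))/9 = -2 + (-11*(-10))/9 = -2 + (⅑)*110 = -2 + 110/9 = 92/9 ≈ 10.222)
n(I) = 92/9
L = 776 (L = -45*(-2) - 1*(-686) = 90 + 686 = 776)
n(-7)*L + 466 = (92/9)*776 + 466 = 71392/9 + 466 = 75586/9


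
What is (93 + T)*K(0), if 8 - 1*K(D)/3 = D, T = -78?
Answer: 360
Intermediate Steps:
K(D) = 24 - 3*D
(93 + T)*K(0) = (93 - 78)*(24 - 3*0) = 15*(24 + 0) = 15*24 = 360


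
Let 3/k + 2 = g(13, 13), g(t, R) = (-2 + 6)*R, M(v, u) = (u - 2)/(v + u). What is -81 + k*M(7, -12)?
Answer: -10104/125 ≈ -80.832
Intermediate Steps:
M(v, u) = (-2 + u)/(u + v)
g(t, R) = 4*R
k = 3/50 (k = 3/(-2 + 4*13) = 3/(-2 + 52) = 3/50 ≈ 0.060000)
-81 + k*M(7, -12) = -81 + 3*((-2 - 12)/(-12 + 7))/50 = -81 + 3*(-14/(-5))/50 = -81 + 3*(-⅕*(-14))/50 = -81 + (3/50)*(14/5) = -81 + 21/125 = -10104/125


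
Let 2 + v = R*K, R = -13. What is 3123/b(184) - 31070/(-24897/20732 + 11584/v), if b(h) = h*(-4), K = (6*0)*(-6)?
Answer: 99002630797/88397015776 ≈ 1.1200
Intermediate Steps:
K = 0 (K = 0*(-6) = 0)
b(h) = -4*h
v = -2 (v = -2 - 13*0 = -2 + 0 = -2)
3123/b(184) - 31070/(-24897/20732 + 11584/v) = 3123/((-4*184)) - 31070/(-24897/20732 + 11584/(-2)) = 3123/(-736) - 31070/(-24897*1/20732 + 11584*(-1/2)) = 3123*(-1/736) - 31070/(-24897/20732 - 5792) = -3123/736 - 31070/(-120104641/20732) = -3123/736 - 31070*(-20732/120104641) = -3123/736 + 644143240/120104641 = 99002630797/88397015776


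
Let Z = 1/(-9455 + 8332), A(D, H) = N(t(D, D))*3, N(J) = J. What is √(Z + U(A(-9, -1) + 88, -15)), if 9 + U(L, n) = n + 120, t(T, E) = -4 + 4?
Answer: √121067261/1123 ≈ 9.7979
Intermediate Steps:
t(T, E) = 0
A(D, H) = 0 (A(D, H) = 0*3 = 0)
Z = -1/1123 (Z = 1/(-1123) = -1/1123 ≈ -0.00089047)
U(L, n) = 111 + n (U(L, n) = -9 + (n + 120) = -9 + (120 + n) = 111 + n)
√(Z + U(A(-9, -1) + 88, -15)) = √(-1/1123 + (111 - 15)) = √(-1/1123 + 96) = √(107807/1123) = √121067261/1123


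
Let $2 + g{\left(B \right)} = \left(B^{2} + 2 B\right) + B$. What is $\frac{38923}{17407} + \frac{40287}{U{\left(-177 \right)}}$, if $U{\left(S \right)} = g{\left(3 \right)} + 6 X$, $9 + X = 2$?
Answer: $- \frac{53866447}{34814} \approx -1547.3$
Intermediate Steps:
$X = -7$ ($X = -9 + 2 = -7$)
$g{\left(B \right)} = -2 + B^{2} + 3 B$ ($g{\left(B \right)} = -2 + \left(\left(B^{2} + 2 B\right) + B\right) = -2 + \left(B^{2} + 3 B\right) = -2 + B^{2} + 3 B$)
$U{\left(S \right)} = -26$ ($U{\left(S \right)} = \left(-2 + 3^{2} + 3 \cdot 3\right) + 6 \left(-7\right) = \left(-2 + 9 + 9\right) - 42 = 16 - 42 = -26$)
$\frac{38923}{17407} + \frac{40287}{U{\left(-177 \right)}} = \frac{38923}{17407} + \frac{40287}{-26} = 38923 \cdot \frac{1}{17407} + 40287 \left(- \frac{1}{26}\right) = \frac{38923}{17407} - \frac{3099}{2} = - \frac{53866447}{34814}$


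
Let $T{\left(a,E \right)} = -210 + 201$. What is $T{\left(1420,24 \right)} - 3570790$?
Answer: $-3570799$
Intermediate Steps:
$T{\left(a,E \right)} = -9$
$T{\left(1420,24 \right)} - 3570790 = -9 - 3570790 = -3570799$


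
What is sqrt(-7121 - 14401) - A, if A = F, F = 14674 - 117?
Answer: -14557 + I*sqrt(21522) ≈ -14557.0 + 146.7*I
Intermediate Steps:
F = 14557
A = 14557
sqrt(-7121 - 14401) - A = sqrt(-7121 - 14401) - 1*14557 = sqrt(-21522) - 14557 = I*sqrt(21522) - 14557 = -14557 + I*sqrt(21522)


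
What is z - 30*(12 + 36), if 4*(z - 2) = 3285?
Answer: -2467/4 ≈ -616.75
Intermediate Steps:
z = 3293/4 (z = 2 + (¼)*3285 = 2 + 3285/4 = 3293/4 ≈ 823.25)
z - 30*(12 + 36) = 3293/4 - 30*(12 + 36) = 3293/4 - 30*48 = 3293/4 - 1440 = -2467/4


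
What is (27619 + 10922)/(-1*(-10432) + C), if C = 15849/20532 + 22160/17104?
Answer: 93991683892/25446033473 ≈ 3.6938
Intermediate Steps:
C = 15126467/7316236 (C = 15849*(1/20532) + 22160*(1/17104) = 5283/6844 + 1385/1069 = 15126467/7316236 ≈ 2.0675)
(27619 + 10922)/(-1*(-10432) + C) = (27619 + 10922)/(-1*(-10432) + 15126467/7316236) = 38541/(10432 + 15126467/7316236) = 38541/(76338100419/7316236) = 38541*(7316236/76338100419) = 93991683892/25446033473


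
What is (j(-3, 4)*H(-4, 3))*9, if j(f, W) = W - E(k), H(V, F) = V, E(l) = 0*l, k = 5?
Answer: -144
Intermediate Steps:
E(l) = 0
j(f, W) = W (j(f, W) = W - 1*0 = W + 0 = W)
(j(-3, 4)*H(-4, 3))*9 = (4*(-4))*9 = -16*9 = -144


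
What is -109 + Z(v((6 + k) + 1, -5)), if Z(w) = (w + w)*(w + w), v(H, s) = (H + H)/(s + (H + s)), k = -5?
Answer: -108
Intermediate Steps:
v(H, s) = 2*H/(H + 2*s) (v(H, s) = (2*H)/(H + 2*s) = 2*H/(H + 2*s))
Z(w) = 4*w**2 (Z(w) = (2*w)*(2*w) = 4*w**2)
-109 + Z(v((6 + k) + 1, -5)) = -109 + 4*(2*((6 - 5) + 1)/(((6 - 5) + 1) + 2*(-5)))**2 = -109 + 4*(2*(1 + 1)/((1 + 1) - 10))**2 = -109 + 4*(2*2/(2 - 10))**2 = -109 + 4*(2*2/(-8))**2 = -109 + 4*(2*2*(-1/8))**2 = -109 + 4*(-1/2)**2 = -109 + 4*(1/4) = -109 + 1 = -108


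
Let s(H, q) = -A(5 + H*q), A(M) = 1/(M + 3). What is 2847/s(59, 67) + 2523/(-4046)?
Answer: -45626611005/4046 ≈ -1.1277e+7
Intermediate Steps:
A(M) = 1/(3 + M)
s(H, q) = -1/(8 + H*q) (s(H, q) = -1/(3 + (5 + H*q)) = -1/(8 + H*q))
2847/s(59, 67) + 2523/(-4046) = 2847/((-1/(8 + 59*67))) + 2523/(-4046) = 2847/((-1/(8 + 3953))) + 2523*(-1/4046) = 2847/((-1/3961)) - 2523/4046 = 2847/((-1*1/3961)) - 2523/4046 = 2847/(-1/3961) - 2523/4046 = 2847*(-3961) - 2523/4046 = -11276967 - 2523/4046 = -45626611005/4046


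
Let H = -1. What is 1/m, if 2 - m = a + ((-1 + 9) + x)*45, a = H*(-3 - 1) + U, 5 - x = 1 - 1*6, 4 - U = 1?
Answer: -1/815 ≈ -0.0012270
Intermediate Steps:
U = 3 (U = 4 - 1*1 = 4 - 1 = 3)
x = 10 (x = 5 - (1 - 1*6) = 5 - (1 - 6) = 5 - 1*(-5) = 5 + 5 = 10)
a = 7 (a = -(-3 - 1) + 3 = -1*(-4) + 3 = 4 + 3 = 7)
m = -815 (m = 2 - (7 + ((-1 + 9) + 10)*45) = 2 - (7 + (8 + 10)*45) = 2 - (7 + 18*45) = 2 - (7 + 810) = 2 - 1*817 = 2 - 817 = -815)
1/m = 1/(-815) = -1/815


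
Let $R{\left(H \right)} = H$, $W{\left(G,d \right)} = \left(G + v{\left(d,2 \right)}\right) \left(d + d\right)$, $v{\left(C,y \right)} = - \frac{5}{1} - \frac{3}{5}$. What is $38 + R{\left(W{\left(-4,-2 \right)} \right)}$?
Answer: $\frac{382}{5} \approx 76.4$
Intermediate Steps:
$v{\left(C,y \right)} = - \frac{28}{5}$ ($v{\left(C,y \right)} = \left(-5\right) 1 - \frac{3}{5} = -5 - \frac{3}{5} = - \frac{28}{5}$)
$W{\left(G,d \right)} = 2 d \left(- \frac{28}{5} + G\right)$ ($W{\left(G,d \right)} = \left(G - \frac{28}{5}\right) \left(d + d\right) = \left(- \frac{28}{5} + G\right) 2 d = 2 d \left(- \frac{28}{5} + G\right)$)
$38 + R{\left(W{\left(-4,-2 \right)} \right)} = 38 + \frac{2}{5} \left(-2\right) \left(-28 + 5 \left(-4\right)\right) = 38 + \frac{2}{5} \left(-2\right) \left(-28 - 20\right) = 38 + \frac{2}{5} \left(-2\right) \left(-48\right) = 38 + \frac{192}{5} = \frac{382}{5}$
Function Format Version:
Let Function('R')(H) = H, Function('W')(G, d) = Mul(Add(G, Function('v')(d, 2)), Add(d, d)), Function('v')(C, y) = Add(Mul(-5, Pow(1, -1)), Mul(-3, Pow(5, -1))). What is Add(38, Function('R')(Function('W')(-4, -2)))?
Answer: Rational(382, 5) ≈ 76.400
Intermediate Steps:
Function('v')(C, y) = Rational(-28, 5) (Function('v')(C, y) = Add(Mul(-5, 1), Mul(-3, Rational(1, 5))) = Add(-5, Rational(-3, 5)) = Rational(-28, 5))
Function('W')(G, d) = Mul(2, d, Add(Rational(-28, 5), G)) (Function('W')(G, d) = Mul(Add(G, Rational(-28, 5)), Add(d, d)) = Mul(Add(Rational(-28, 5), G), Mul(2, d)) = Mul(2, d, Add(Rational(-28, 5), G)))
Add(38, Function('R')(Function('W')(-4, -2))) = Add(38, Mul(Rational(2, 5), -2, Add(-28, Mul(5, -4)))) = Add(38, Mul(Rational(2, 5), -2, Add(-28, -20))) = Add(38, Mul(Rational(2, 5), -2, -48)) = Add(38, Rational(192, 5)) = Rational(382, 5)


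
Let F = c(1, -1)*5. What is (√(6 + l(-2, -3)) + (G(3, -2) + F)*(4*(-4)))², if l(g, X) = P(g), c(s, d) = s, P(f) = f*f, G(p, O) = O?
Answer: (48 - √10)² ≈ 2010.4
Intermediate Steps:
P(f) = f²
l(g, X) = g²
F = 5 (F = 1*5 = 5)
(√(6 + l(-2, -3)) + (G(3, -2) + F)*(4*(-4)))² = (√(6 + (-2)²) + (-2 + 5)*(4*(-4)))² = (√(6 + 4) + 3*(-16))² = (√10 - 48)² = (-48 + √10)²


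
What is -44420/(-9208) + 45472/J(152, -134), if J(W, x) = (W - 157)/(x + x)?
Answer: 28053369317/11510 ≈ 2.4373e+6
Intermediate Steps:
J(W, x) = (-157 + W)/(2*x) (J(W, x) = (-157 + W)/((2*x)) = (-157 + W)*(1/(2*x)) = (-157 + W)/(2*x))
-44420/(-9208) + 45472/J(152, -134) = -44420/(-9208) + 45472/(((½)*(-157 + 152)/(-134))) = -44420*(-1/9208) + 45472/(((½)*(-1/134)*(-5))) = 11105/2302 + 45472/(5/268) = 11105/2302 + 45472*(268/5) = 11105/2302 + 12186496/5 = 28053369317/11510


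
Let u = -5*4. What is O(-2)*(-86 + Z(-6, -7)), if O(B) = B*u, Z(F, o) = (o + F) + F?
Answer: -4200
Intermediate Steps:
u = -20
Z(F, o) = o + 2*F (Z(F, o) = (F + o) + F = o + 2*F)
O(B) = -20*B (O(B) = B*(-20) = -20*B)
O(-2)*(-86 + Z(-6, -7)) = (-20*(-2))*(-86 + (-7 + 2*(-6))) = 40*(-86 + (-7 - 12)) = 40*(-86 - 19) = 40*(-105) = -4200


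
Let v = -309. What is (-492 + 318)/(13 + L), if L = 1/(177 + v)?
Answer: -22968/1715 ≈ -13.392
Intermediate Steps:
L = -1/132 (L = 1/(177 - 309) = 1/(-132) = -1/132 ≈ -0.0075758)
(-492 + 318)/(13 + L) = (-492 + 318)/(13 - 1/132) = -174/1715/132 = -174*132/1715 = -22968/1715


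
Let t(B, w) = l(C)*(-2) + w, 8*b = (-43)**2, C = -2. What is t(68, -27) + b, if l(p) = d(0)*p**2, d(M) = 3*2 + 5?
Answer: 929/8 ≈ 116.13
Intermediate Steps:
d(M) = 11 (d(M) = 6 + 5 = 11)
l(p) = 11*p**2
b = 1849/8 (b = (1/8)*(-43)**2 = (1/8)*1849 = 1849/8 ≈ 231.13)
t(B, w) = -88 + w (t(B, w) = (11*(-2)**2)*(-2) + w = (11*4)*(-2) + w = 44*(-2) + w = -88 + w)
t(68, -27) + b = (-88 - 27) + 1849/8 = -115 + 1849/8 = 929/8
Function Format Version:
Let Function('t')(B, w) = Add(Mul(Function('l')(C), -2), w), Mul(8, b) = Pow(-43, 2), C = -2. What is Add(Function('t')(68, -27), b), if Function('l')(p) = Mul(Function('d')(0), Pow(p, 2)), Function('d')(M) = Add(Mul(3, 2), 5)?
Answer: Rational(929, 8) ≈ 116.13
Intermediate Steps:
Function('d')(M) = 11 (Function('d')(M) = Add(6, 5) = 11)
Function('l')(p) = Mul(11, Pow(p, 2))
b = Rational(1849, 8) (b = Mul(Rational(1, 8), Pow(-43, 2)) = Mul(Rational(1, 8), 1849) = Rational(1849, 8) ≈ 231.13)
Function('t')(B, w) = Add(-88, w) (Function('t')(B, w) = Add(Mul(Mul(11, Pow(-2, 2)), -2), w) = Add(Mul(Mul(11, 4), -2), w) = Add(Mul(44, -2), w) = Add(-88, w))
Add(Function('t')(68, -27), b) = Add(Add(-88, -27), Rational(1849, 8)) = Add(-115, Rational(1849, 8)) = Rational(929, 8)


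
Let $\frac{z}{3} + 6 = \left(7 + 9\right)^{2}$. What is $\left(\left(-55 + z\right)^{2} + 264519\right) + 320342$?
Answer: $1067886$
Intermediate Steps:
$z = 750$ ($z = -18 + 3 \left(7 + 9\right)^{2} = -18 + 3 \cdot 16^{2} = -18 + 3 \cdot 256 = -18 + 768 = 750$)
$\left(\left(-55 + z\right)^{2} + 264519\right) + 320342 = \left(\left(-55 + 750\right)^{2} + 264519\right) + 320342 = \left(695^{2} + 264519\right) + 320342 = \left(483025 + 264519\right) + 320342 = 747544 + 320342 = 1067886$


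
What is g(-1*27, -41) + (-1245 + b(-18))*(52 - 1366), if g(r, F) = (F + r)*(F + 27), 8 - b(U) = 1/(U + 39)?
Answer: 11385028/7 ≈ 1.6264e+6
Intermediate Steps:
b(U) = 8 - 1/(39 + U) (b(U) = 8 - 1/(U + 39) = 8 - 1/(39 + U))
g(r, F) = (27 + F)*(F + r) (g(r, F) = (F + r)*(27 + F) = (27 + F)*(F + r))
g(-1*27, -41) + (-1245 + b(-18))*(52 - 1366) = ((-41)² + 27*(-41) + 27*(-1*27) - (-41)*27) + (-1245 + (311 + 8*(-18))/(39 - 18))*(52 - 1366) = (1681 - 1107 + 27*(-27) - 41*(-27)) + (-1245 + (311 - 144)/21)*(-1314) = (1681 - 1107 - 729 + 1107) + (-1245 + (1/21)*167)*(-1314) = 952 + (-1245 + 167/21)*(-1314) = 952 - 25978/21*(-1314) = 952 + 11378364/7 = 11385028/7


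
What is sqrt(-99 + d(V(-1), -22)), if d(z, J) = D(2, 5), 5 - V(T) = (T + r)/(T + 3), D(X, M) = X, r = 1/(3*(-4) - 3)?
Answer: I*sqrt(97) ≈ 9.8489*I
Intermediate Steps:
r = -1/15 (r = 1/(-12 - 3) = 1/(-15) = -1/15 ≈ -0.066667)
V(T) = 5 - (-1/15 + T)/(3 + T) (V(T) = 5 - (T - 1/15)/(T + 3) = 5 - (-1/15 + T)/(3 + T))
d(z, J) = 2
sqrt(-99 + d(V(-1), -22)) = sqrt(-99 + 2) = sqrt(-97) = I*sqrt(97)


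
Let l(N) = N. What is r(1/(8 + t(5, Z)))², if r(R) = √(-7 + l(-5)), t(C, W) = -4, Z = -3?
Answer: -12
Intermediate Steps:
r(R) = 2*I*√3 (r(R) = √(-7 - 5) = √(-12) = 2*I*√3)
r(1/(8 + t(5, Z)))² = (2*I*√3)² = -12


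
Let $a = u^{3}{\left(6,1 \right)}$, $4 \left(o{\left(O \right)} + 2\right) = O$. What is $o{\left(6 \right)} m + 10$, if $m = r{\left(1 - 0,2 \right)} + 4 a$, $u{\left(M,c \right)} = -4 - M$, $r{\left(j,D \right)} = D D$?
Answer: $2008$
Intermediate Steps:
$r{\left(j,D \right)} = D^{2}$
$o{\left(O \right)} = -2 + \frac{O}{4}$
$a = -1000$ ($a = \left(-4 - 6\right)^{3} = \left(-10\right)^{3} = -1000$)
$m = -3996$ ($m = 2^{2} + 4 \left(-1000\right) = 4 - 4000 = -3996$)
$o{\left(6 \right)} m + 10 = \left(-2 + \frac{1}{4} \cdot 6\right) \left(-3996\right) + 10 = \left(-2 + \frac{3}{2}\right) \left(-3996\right) + 10 = \left(- \frac{1}{2}\right) \left(-3996\right) + 10 = 1998 + 10 = 2008$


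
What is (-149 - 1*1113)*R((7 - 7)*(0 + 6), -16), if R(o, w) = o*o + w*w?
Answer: -323072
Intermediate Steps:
R(o, w) = o**2 + w**2
(-149 - 1*1113)*R((7 - 7)*(0 + 6), -16) = (-149 - 1*1113)*(((7 - 7)*(0 + 6))**2 + (-16)**2) = (-149 - 1113)*((0*6)**2 + 256) = -1262*(0**2 + 256) = -1262*(0 + 256) = -1262*256 = -323072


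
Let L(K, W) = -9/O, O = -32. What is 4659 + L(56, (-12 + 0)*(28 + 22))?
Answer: 149097/32 ≈ 4659.3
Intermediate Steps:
L(K, W) = 9/32 (L(K, W) = -9/(-32) = -9*(-1/32) = 9/32)
4659 + L(56, (-12 + 0)*(28 + 22)) = 4659 + 9/32 = 149097/32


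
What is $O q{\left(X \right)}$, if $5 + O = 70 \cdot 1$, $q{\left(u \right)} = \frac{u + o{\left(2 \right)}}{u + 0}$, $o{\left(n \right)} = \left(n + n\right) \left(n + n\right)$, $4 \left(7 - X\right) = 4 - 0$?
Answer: $\frac{715}{3} \approx 238.33$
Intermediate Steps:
$X = 6$ ($X = 7 - \frac{4 - 0}{4} = 7 - \frac{4 + 0}{4} = 7 - 1 = 6$)
$o{\left(n \right)} = 4 n^{2}$ ($o{\left(n \right)} = 2 n 2 n = 4 n^{2}$)
$q{\left(u \right)} = \frac{16 + u}{u}$ ($q{\left(u \right)} = \frac{u + 4 \cdot 2^{2}}{u + 0} = \frac{u + 4 \cdot 4}{u} = \frac{u + 16}{u} = \frac{16 + u}{u}$)
$O = 65$ ($O = -5 + 70 \cdot 1 = -5 + 70 = 65$)
$O q{\left(X \right)} = 65 \frac{16 + 6}{6} = 65 \cdot \frac{1}{6} \cdot 22 = 65 \cdot \frac{11}{3} = \frac{715}{3}$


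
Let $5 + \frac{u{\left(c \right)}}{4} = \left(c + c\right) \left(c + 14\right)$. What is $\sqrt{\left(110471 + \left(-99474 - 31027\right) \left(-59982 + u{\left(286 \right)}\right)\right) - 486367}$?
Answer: $3 i \sqrt{9082882366} \approx 2.8591 \cdot 10^{5} i$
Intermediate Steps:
$u{\left(c \right)} = -20 + 8 c \left(14 + c\right)$ ($u{\left(c \right)} = -20 + 4 \left(c + c\right) \left(c + 14\right) = -20 + 4 \cdot 2 c \left(14 + c\right) = -20 + 8 c \left(14 + c\right)$)
$\sqrt{\left(110471 + \left(-99474 - 31027\right) \left(-59982 + u{\left(286 \right)}\right)\right) - 486367} = \sqrt{\left(110471 + \left(-99474 - 31027\right) \left(-59982 + \left(-20 + 8 \cdot 286^{2} + 112 \cdot 286\right)\right)\right) - 486367} = \sqrt{\left(110471 - 130501 \left(-59982 + \left(-20 + 8 \cdot 81796 + 32032\right)\right)\right) - 486367} = \sqrt{\left(110471 - 130501 \left(-59982 + \left(-20 + 654368 + 32032\right)\right)\right) - 486367} = \sqrt{\left(110471 - 130501 \left(-59982 + 686380\right)\right) - 486367} = \sqrt{\left(110471 - 81745565398\right) - 486367} = \sqrt{-81745454927 - 486367} = \sqrt{-81745941294} = 3 i \sqrt{9082882366}$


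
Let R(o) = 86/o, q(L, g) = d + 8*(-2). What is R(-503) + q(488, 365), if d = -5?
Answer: -10649/503 ≈ -21.171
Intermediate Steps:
q(L, g) = -21 (q(L, g) = -5 + 8*(-2) = -5 - 16 = -21)
R(-503) + q(488, 365) = 86/(-503) - 21 = 86*(-1/503) - 21 = -86/503 - 21 = -10649/503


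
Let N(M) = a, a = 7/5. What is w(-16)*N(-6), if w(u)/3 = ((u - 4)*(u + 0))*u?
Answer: -21504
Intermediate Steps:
a = 7/5 (a = 7*(⅕) = 7/5 ≈ 1.4000)
N(M) = 7/5
w(u) = 3*u²*(-4 + u) (w(u) = 3*(((u - 4)*(u + 0))*u) = 3*(((-4 + u)*u)*u) = 3*((u*(-4 + u))*u) = 3*(u²*(-4 + u)) = 3*u²*(-4 + u))
w(-16)*N(-6) = (3*(-16)²*(-4 - 16))*(7/5) = (3*256*(-20))*(7/5) = -15360*7/5 = -21504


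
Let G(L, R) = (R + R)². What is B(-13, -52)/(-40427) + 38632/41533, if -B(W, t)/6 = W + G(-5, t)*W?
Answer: -33480696094/1679054591 ≈ -19.940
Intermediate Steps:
G(L, R) = 4*R² (G(L, R) = (2*R)² = 4*R²)
B(W, t) = -6*W - 24*W*t² (B(W, t) = -6*(W + (4*t²)*W) = -6*(W + 4*W*t²) = -6*W - 24*W*t²)
B(-13, -52)/(-40427) + 38632/41533 = -6*(-13)*(1 + 4*(-52)²)/(-40427) + 38632/41533 = -6*(-13)*(1 + 4*2704)*(-1/40427) + 38632*(1/41533) = -6*(-13)*(1 + 10816)*(-1/40427) + 38632/41533 = -6*(-13)*10817*(-1/40427) + 38632/41533 = 843726*(-1/40427) + 38632/41533 = -843726/40427 + 38632/41533 = -33480696094/1679054591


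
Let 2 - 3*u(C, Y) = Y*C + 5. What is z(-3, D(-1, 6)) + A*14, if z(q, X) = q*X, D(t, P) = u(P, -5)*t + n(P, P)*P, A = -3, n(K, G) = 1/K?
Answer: -18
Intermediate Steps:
u(C, Y) = -1 - C*Y/3 (u(C, Y) = 2/3 - (Y*C + 5)/3 = 2/3 - (C*Y + 5)/3 = 2/3 - (5 + C*Y)/3 = 2/3 + (-5/3 - C*Y/3) = -1 - C*Y/3)
D(t, P) = 1 + t*(-1 + 5*P/3) (D(t, P) = (-1 - 1/3*P*(-5))*t + P/P = (-1 + 5*P/3)*t + 1 = t*(-1 + 5*P/3) + 1 = 1 + t*(-1 + 5*P/3))
z(q, X) = X*q
z(-3, D(-1, 6)) + A*14 = (1 + (1/3)*(-1)*(-3 + 5*6))*(-3) - 3*14 = (1 + (1/3)*(-1)*(-3 + 30))*(-3) - 42 = (1 + (1/3)*(-1)*27)*(-3) - 42 = (1 - 9)*(-3) - 42 = -8*(-3) - 42 = 24 - 42 = -18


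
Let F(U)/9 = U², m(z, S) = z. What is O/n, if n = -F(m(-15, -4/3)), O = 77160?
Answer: -5144/135 ≈ -38.104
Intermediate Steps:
F(U) = 9*U²
n = -2025 (n = -9*(-15)² = -9*225 = -1*2025 = -2025)
O/n = 77160/(-2025) = 77160*(-1/2025) = -5144/135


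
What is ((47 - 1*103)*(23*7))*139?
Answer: -1253224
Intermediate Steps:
((47 - 1*103)*(23*7))*139 = ((47 - 103)*161)*139 = -56*161*139 = -9016*139 = -1253224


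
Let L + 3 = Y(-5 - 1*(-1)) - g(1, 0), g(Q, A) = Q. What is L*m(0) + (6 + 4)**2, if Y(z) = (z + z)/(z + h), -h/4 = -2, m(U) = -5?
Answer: 130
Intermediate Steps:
h = 8 (h = -4*(-2) = 8)
Y(z) = 2*z/(8 + z) (Y(z) = (z + z)/(z + 8) = (2*z)/(8 + z) = 2*z/(8 + z))
L = -6 (L = -3 + (2*(-5 - 1*(-1))/(8 + (-5 - 1*(-1))) - 1*1) = -3 + (2*(-5 + 1)/(8 + (-5 + 1)) - 1) = -3 + (2*(-4)/(8 - 4) - 1) = -3 + (2*(-4)/4 - 1) = -3 + (2*(-4)*(1/4) - 1) = -3 + (-2 - 1) = -3 - 3 = -6)
L*m(0) + (6 + 4)**2 = -6*(-5) + (6 + 4)**2 = 30 + 10**2 = 30 + 100 = 130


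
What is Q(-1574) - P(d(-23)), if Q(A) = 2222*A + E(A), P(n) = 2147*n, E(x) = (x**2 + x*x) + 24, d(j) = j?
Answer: 1506929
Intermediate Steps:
E(x) = 24 + 2*x**2 (E(x) = (x**2 + x**2) + 24 = 2*x**2 + 24 = 24 + 2*x**2)
Q(A) = 24 + 2*A**2 + 2222*A (Q(A) = 2222*A + (24 + 2*A**2) = 24 + 2*A**2 + 2222*A)
Q(-1574) - P(d(-23)) = (24 + 2*(-1574)**2 + 2222*(-1574)) - 2147*(-23) = (24 + 2*2477476 - 3497428) - 1*(-49381) = (24 + 4954952 - 3497428) + 49381 = 1457548 + 49381 = 1506929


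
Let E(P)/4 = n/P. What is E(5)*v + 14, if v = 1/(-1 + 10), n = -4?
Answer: 614/45 ≈ 13.644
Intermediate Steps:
E(P) = -16/P (E(P) = 4*(-4/P) = -16/P)
v = 1/9 ≈ 0.11111
E(5)*v + 14 = -16/5*(1/9) + 14 = -16*1/5*(1/9) + 14 = -16/5*1/9 + 14 = -16/45 + 14 = 614/45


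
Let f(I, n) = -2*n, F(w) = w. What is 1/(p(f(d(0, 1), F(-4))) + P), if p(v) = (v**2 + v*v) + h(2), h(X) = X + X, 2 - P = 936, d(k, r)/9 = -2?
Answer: -1/802 ≈ -0.0012469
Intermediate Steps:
d(k, r) = -18 (d(k, r) = 9*(-2) = -18)
P = -934 (P = 2 - 1*936 = 2 - 936 = -934)
h(X) = 2*X
p(v) = 4 + 2*v**2 (p(v) = (v**2 + v*v) + 2*2 = (v**2 + v**2) + 4 = 2*v**2 + 4 = 4 + 2*v**2)
1/(p(f(d(0, 1), F(-4))) + P) = 1/((4 + 2*(-2*(-4))**2) - 934) = 1/((4 + 2*8**2) - 934) = 1/((4 + 2*64) - 934) = 1/((4 + 128) - 934) = 1/(132 - 934) = 1/(-802) = -1/802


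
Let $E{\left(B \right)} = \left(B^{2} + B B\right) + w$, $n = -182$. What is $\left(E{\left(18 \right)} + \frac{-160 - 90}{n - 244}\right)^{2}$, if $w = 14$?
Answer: $\frac{19917959161}{45369} \approx 4.3902 \cdot 10^{5}$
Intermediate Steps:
$E{\left(B \right)} = 14 + 2 B^{2}$ ($E{\left(B \right)} = \left(B^{2} + B B\right) + 14 = \left(B^{2} + B^{2}\right) + 14 = 2 B^{2} + 14 = 14 + 2 B^{2}$)
$\left(E{\left(18 \right)} + \frac{-160 - 90}{n - 244}\right)^{2} = \left(\left(14 + 2 \cdot 18^{2}\right) + \frac{-160 - 90}{-182 - 244}\right)^{2} = \left(\left(14 + 2 \cdot 324\right) - \frac{250}{-426}\right)^{2} = \left(\left(14 + 648\right) - - \frac{125}{213}\right)^{2} = \left(662 + \frac{125}{213}\right)^{2} = \left(\frac{141131}{213}\right)^{2} = \frac{19917959161}{45369}$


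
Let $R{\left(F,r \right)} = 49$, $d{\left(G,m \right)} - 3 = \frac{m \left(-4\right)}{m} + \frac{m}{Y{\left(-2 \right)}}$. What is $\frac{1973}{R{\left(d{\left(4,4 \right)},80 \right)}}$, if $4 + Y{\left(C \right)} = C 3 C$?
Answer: $\frac{1973}{49} \approx 40.265$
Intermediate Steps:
$Y{\left(C \right)} = -4 + 3 C^{2}$ ($Y{\left(C \right)} = -4 + C 3 C = -4 + 3 C C = -4 + 3 C^{2}$)
$d{\left(G,m \right)} = -1 + \frac{m}{8}$ ($d{\left(G,m \right)} = 3 + \left(\frac{m \left(-4\right)}{m} + \frac{m}{-4 + 3 \left(-2\right)^{2}}\right) = 3 + \left(\frac{\left(-4\right) m}{m} + \frac{m}{-4 + 3 \cdot 4}\right) = 3 + \left(-4 + \frac{m}{-4 + 12}\right) = 3 + \left(-4 + \frac{m}{8}\right) = -1 + \frac{m}{8}$)
$\frac{1973}{R{\left(d{\left(4,4 \right)},80 \right)}} = \frac{1973}{49}$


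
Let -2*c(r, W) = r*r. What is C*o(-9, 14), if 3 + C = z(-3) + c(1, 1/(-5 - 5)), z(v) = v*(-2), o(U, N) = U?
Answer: -45/2 ≈ -22.500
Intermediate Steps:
c(r, W) = -r**2/2 (c(r, W) = -r*r/2 = -r**2/2)
z(v) = -2*v
C = 5/2 (C = -3 + (-2*(-3) - 1/2*1**2) = -3 + (6 - 1/2*1) = -3 + (6 - 1/2) = -3 + 11/2 = 5/2 ≈ 2.5000)
C*o(-9, 14) = (5/2)*(-9) = -45/2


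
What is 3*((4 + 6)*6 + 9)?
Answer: 207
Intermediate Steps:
3*((4 + 6)*6 + 9) = 3*(10*6 + 9) = 3*(60 + 9) = 3*69 = 207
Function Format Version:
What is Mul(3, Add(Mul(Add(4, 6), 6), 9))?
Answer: 207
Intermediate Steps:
Mul(3, Add(Mul(Add(4, 6), 6), 9)) = Mul(3, Add(Mul(10, 6), 9)) = Mul(3, Add(60, 9)) = Mul(3, 69) = 207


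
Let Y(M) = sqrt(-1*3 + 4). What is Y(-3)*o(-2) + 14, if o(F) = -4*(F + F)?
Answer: 30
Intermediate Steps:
o(F) = -8*F
Y(M) = 1 (Y(M) = sqrt(-3 + 4) = sqrt(1) = 1)
Y(-3)*o(-2) + 14 = 1*(-8*(-2)) + 14 = 1*16 + 14 = 16 + 14 = 30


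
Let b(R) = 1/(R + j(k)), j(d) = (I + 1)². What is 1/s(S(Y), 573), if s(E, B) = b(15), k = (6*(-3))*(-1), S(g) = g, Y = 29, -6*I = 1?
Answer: 565/36 ≈ 15.694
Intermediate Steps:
I = -⅙ (I = -⅙*1 = -⅙ ≈ -0.16667)
k = 18 (k = -18*(-1) = 18)
j(d) = 25/36 (j(d) = (-⅙ + 1)² = (⅚)² = 25/36)
b(R) = 1/(25/36 + R) (b(R) = 1/(R + 25/36) = 1/(25/36 + R))
s(E, B) = 36/565 (s(E, B) = 36/(25 + 36*15) = 36/(25 + 540) = 36/565)
1/s(S(Y), 573) = 1/(36/565) = 565/36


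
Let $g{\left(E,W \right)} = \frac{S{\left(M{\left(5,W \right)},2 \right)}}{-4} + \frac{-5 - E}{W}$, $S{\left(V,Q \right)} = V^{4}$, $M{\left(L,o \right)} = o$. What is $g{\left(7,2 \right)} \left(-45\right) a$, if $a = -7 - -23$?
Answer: $7200$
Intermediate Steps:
$a = 16$ ($a = -7 + 23 = 16$)
$g{\left(E,W \right)} = - \frac{W^{4}}{4} + \frac{-5 - E}{W}$ ($g{\left(E,W \right)} = \frac{W^{4}}{-4} + \frac{-5 - E}{W} = W^{4} \left(- \frac{1}{4}\right) + \frac{-5 - E}{W} = - \frac{W^{4}}{4} + \frac{-5 - E}{W}$)
$g{\left(7,2 \right)} \left(-45\right) a = \frac{-5 - 7 - \frac{2^{5}}{4}}{2} \left(-45\right) 16 = \frac{-5 - 7 - 8}{2} \left(-45\right) 16 = \frac{1}{2} \left(-20\right) \left(-45\right) 16 = \left(-10\right) \left(-45\right) 16 = 450 \cdot 16 = 7200$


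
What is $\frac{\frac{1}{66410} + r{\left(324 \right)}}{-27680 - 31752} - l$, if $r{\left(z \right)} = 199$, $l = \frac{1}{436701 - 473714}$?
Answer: $- \frac{485201790563}{146085836868560} \approx -0.0033213$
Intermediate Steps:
$l = - \frac{1}{37013}$ ($l = \frac{1}{-37013} = - \frac{1}{37013} \approx -2.7018 \cdot 10^{-5}$)
$\frac{\frac{1}{66410} + r{\left(324 \right)}}{-27680 - 31752} - l = \frac{\frac{1}{66410} + 199}{-27680 - 31752} - - \frac{1}{37013} = \frac{\frac{1}{66410} + 199}{-27680 - 31752} + \frac{1}{37013} = \frac{13215591}{66410 \left(-59432\right)} + \frac{1}{37013} = \frac{13215591}{66410} \left(- \frac{1}{59432}\right) + \frac{1}{37013} = - \frac{13215591}{3946879120} + \frac{1}{37013} = - \frac{485201790563}{146085836868560}$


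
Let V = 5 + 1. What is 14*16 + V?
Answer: 230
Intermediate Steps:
V = 6
14*16 + V = 14*16 + 6 = 224 + 6 = 230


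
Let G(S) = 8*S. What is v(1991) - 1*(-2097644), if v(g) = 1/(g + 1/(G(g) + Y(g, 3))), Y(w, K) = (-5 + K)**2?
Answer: 66538553551704/31720613 ≈ 2.0976e+6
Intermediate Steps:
v(g) = 1/(g + 1/(4 + 8*g)) (v(g) = 1/(g + 1/(8*g + (-5 + 3)**2)) = 1/(g + 1/(8*g + (-2)**2)) = 1/(g + 1/(8*g + 4)) = 1/(g + 1/(4 + 8*g)))
v(1991) - 1*(-2097644) = 4*(1 + 2*1991)/(1 + 4*1991 + 8*1991**2) - 1*(-2097644) = 4*(1 + 3982)/(1 + 7964 + 8*3964081) + 2097644 = 4*3983/(1 + 7964 + 31712648) + 2097644 = 4*3983/31720613 + 2097644 = 4*(1/31720613)*3983 + 2097644 = 15932/31720613 + 2097644 = 66538553551704/31720613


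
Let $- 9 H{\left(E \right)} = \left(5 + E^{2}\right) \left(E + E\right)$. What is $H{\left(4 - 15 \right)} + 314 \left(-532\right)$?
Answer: $-166740$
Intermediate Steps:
$H{\left(E \right)} = - \frac{2 E \left(5 + E^{2}\right)}{9}$ ($H{\left(E \right)} = - \frac{\left(5 + E^{2}\right) \left(E + E\right)}{9} = - \frac{\left(5 + E^{2}\right) 2 E}{9} = - \frac{2 E \left(5 + E^{2}\right)}{9}$)
$H{\left(4 - 15 \right)} + 314 \left(-532\right) = - \frac{2 \left(4 - 15\right) \left(5 + \left(4 - 15\right)^{2}\right)}{9} + 314 \left(-532\right) = - \frac{2 \left(4 - 15\right) \left(5 + \left(4 - 15\right)^{2}\right)}{9} - 167048 = \left(- \frac{2}{9}\right) \left(-11\right) \left(5 + \left(-11\right)^{2}\right) - 167048 = \left(- \frac{2}{9}\right) \left(-11\right) \left(5 + 121\right) - 167048 = \left(- \frac{2}{9}\right) \left(-11\right) 126 - 167048 = 308 - 167048 = -166740$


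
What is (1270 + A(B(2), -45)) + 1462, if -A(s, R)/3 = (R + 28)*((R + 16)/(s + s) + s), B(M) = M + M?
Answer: 22009/8 ≈ 2751.1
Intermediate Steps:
B(M) = 2*M
A(s, R) = -3*(28 + R)*(s + (16 + R)/(2*s)) (A(s, R) = -3*(R + 28)*((R + 16)/(s + s) + s) = -3*(28 + R)*((16 + R)/((2*s)) + s) = -3*(28 + R)*((16 + R)*(1/(2*s)) + s) = -3*(28 + R)*((16 + R)/(2*s) + s) = -3*(28 + R)*(s + (16 + R)/(2*s)))
(1270 + A(B(2), -45)) + 1462 = (1270 + 3*(-448 - 1*(-45)² - 44*(-45) + 2*(2*2)²*(-28 - 1*(-45)))/(2*((2*2)))) + 1462 = (1270 + (3/2)*(-448 - 1*2025 + 1980 + 2*4²*(-28 + 45))/4) + 1462 = (1270 + (3/2)*(¼)*(-448 - 2025 + 1980 + 2*16*17)) + 1462 = (1270 + (3/2)*(¼)*(-448 - 2025 + 1980 + 544)) + 1462 = (1270 + (3/2)*(¼)*51) + 1462 = (1270 + 153/8) + 1462 = 10313/8 + 1462 = 22009/8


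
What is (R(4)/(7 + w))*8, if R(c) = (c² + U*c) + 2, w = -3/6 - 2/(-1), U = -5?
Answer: -32/17 ≈ -1.8824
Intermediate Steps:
w = 3/2 (w = -3*⅙ - 2*(-1) = -½ + 2 = 3/2 ≈ 1.5000)
R(c) = 2 + c² - 5*c (R(c) = (c² - 5*c) + 2 = 2 + c² - 5*c)
(R(4)/(7 + w))*8 = ((2 + 4² - 5*4)/(7 + 3/2))*8 = ((2 + 16 - 20)/(17/2))*8 = -2*2/17*8 = -4/17*8 = -32/17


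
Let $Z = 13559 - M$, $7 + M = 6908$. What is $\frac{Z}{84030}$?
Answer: $\frac{3329}{42015} \approx 0.079234$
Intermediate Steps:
$M = 6901$ ($M = -7 + 6908 = 6901$)
$Z = 6658$ ($Z = 13559 - 6901 = 6658$)
$\frac{Z}{84030} = \frac{6658}{84030} = 6658 \cdot \frac{1}{84030} = \frac{3329}{42015}$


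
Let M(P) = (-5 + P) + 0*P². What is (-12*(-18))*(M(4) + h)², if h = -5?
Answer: 7776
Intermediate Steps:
M(P) = -5 + P (M(P) = (-5 + P) + 0 = -5 + P)
(-12*(-18))*(M(4) + h)² = (-12*(-18))*((-5 + 4) - 5)² = 216*(-1 - 5)² = 216*(-6)² = 216*36 = 7776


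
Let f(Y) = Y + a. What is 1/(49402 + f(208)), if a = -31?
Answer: 1/49579 ≈ 2.0170e-5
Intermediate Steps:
f(Y) = -31 + Y (f(Y) = Y - 31 = -31 + Y)
1/(49402 + f(208)) = 1/(49402 + (-31 + 208)) = 1/(49402 + 177) = 1/49579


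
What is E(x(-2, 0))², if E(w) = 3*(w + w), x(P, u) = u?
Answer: 0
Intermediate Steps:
E(w) = 6*w (E(w) = 3*(2*w) = 6*w)
E(x(-2, 0))² = (6*0)² = 0² = 0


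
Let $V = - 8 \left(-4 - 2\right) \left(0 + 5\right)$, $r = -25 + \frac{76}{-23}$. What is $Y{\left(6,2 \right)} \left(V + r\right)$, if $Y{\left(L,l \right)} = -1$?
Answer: $- \frac{4869}{23} \approx -211.7$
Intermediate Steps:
$r = - \frac{651}{23}$ ($r = -25 + 76 \left(- \frac{1}{23}\right) = -25 - \frac{76}{23} = - \frac{651}{23} \approx -28.304$)
$V = 240$ ($V = - 8 \left(\left(-6\right) 5\right) = \left(-8\right) \left(-30\right) = 240$)
$Y{\left(6,2 \right)} \left(V + r\right) = - (240 - \frac{651}{23}) = \left(-1\right) \frac{4869}{23} = - \frac{4869}{23}$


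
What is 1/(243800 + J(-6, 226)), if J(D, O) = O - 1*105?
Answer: 1/243921 ≈ 4.0997e-6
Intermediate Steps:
J(D, O) = -105 + O (J(D, O) = O - 105 = -105 + O)
1/(243800 + J(-6, 226)) = 1/(243800 + (-105 + 226)) = 1/(243800 + 121) = 1/243921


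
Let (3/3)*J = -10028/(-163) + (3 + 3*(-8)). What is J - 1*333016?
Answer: -54275003/163 ≈ -3.3298e+5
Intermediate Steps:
J = 6605/163 (J = -10028/(-163) + (3 + 3*(-8)) = -10028*(-1)/163 + (3 - 24) = -109*(-92/163) - 21 = 10028/163 - 21 = 6605/163 ≈ 40.521)
J - 1*333016 = 6605/163 - 1*333016 = 6605/163 - 333016 = -54275003/163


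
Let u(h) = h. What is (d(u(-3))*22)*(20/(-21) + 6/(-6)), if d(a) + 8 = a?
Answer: 9922/21 ≈ 472.48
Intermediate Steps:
d(a) = -8 + a
(d(u(-3))*22)*(20/(-21) + 6/(-6)) = ((-8 - 3)*22)*(20/(-21) + 6/(-6)) = (-11*22)*(20*(-1/21) + 6*(-1/6)) = -242*(-20/21 - 1) = -242*(-41/21) = 9922/21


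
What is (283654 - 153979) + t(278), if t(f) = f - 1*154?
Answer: 129799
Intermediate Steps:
t(f) = -154 + f (t(f) = f - 154 = -154 + f)
(283654 - 153979) + t(278) = (283654 - 153979) + (-154 + 278) = 129675 + 124 = 129799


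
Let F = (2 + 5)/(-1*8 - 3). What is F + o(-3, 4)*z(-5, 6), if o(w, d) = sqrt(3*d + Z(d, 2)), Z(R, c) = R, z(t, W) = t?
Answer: -227/11 ≈ -20.636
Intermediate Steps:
F = -7/11 (F = 7/(-8 - 3) = 7/(-11) = 7*(-1/11) = -7/11 ≈ -0.63636)
o(w, d) = 2*sqrt(d) (o(w, d) = sqrt(3*d + d) = sqrt(4*d) = 2*sqrt(d))
F + o(-3, 4)*z(-5, 6) = -7/11 + (2*sqrt(4))*(-5) = -7/11 + (2*2)*(-5) = -7/11 + 4*(-5) = -7/11 - 20 = -227/11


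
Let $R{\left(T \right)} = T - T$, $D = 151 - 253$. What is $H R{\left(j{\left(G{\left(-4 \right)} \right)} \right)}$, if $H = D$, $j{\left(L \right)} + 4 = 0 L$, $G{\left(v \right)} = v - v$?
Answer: $0$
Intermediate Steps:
$G{\left(v \right)} = 0$
$D = -102$
$j{\left(L \right)} = -4$ ($j{\left(L \right)} = -4 + 0 L = -4 + 0 = -4$)
$H = -102$
$R{\left(T \right)} = 0$
$H R{\left(j{\left(G{\left(-4 \right)} \right)} \right)} = \left(-102\right) 0 = 0$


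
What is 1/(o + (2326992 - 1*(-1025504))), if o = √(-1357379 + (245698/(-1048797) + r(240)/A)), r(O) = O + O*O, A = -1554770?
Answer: 546670774688827824/1832711806800633732044549 - 21*I*√81842295222311856597086605/1832711806800633732044549 ≈ 2.9829e-7 - 1.0366e-10*I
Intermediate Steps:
r(O) = O + O²
o = I*√81842295222311856597086605/7764943389 (o = √(-1357379 + (245698/(-1048797) + (240*(1 + 240))/(-1554770))) = √(-1357379 + (245698*(-1/1048797) + (240*241)*(-1/1554770))) = √(-1357379 + (-245698/1048797 + 57840*(-1/1554770))) = √(-1357379 + (-245698/1048797 - 5784/155477)) = √(-1357379 - 44266629794/163063811169) = √(-221339437207395845/163063811169) = I*√81842295222311856597086605/7764943389 ≈ 1165.1*I)
1/(o + (2326992 - 1*(-1025504))) = 1/(I*√81842295222311856597086605/7764943389 + (2326992 - 1*(-1025504))) = 1/(I*√81842295222311856597086605/7764943389 + (2326992 + 1025504)) = 1/(I*√81842295222311856597086605/7764943389 + 3352496) = 1/(3352496 + I*√81842295222311856597086605/7764943389)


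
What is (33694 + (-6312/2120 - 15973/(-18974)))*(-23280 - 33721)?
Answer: -182194985778183/94870 ≈ -1.9205e+9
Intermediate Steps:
(33694 + (-6312/2120 - 15973/(-18974)))*(-23280 - 33721) = (33694 + (-6312*1/2120 - 15973*(-1/18974)))*(-57001) = (33694 + (-789/265 + 15973/18974))*(-57001) = (33694 - 202597/94870)*(-57001) = (3196347183/94870)*(-57001) = -182194985778183/94870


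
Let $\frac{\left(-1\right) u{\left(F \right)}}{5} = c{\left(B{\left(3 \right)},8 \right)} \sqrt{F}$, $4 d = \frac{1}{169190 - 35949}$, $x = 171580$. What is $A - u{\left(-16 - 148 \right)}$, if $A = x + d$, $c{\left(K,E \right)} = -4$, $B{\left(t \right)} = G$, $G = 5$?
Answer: $\frac{91445963121}{532964} - 40 i \sqrt{41} \approx 1.7158 \cdot 10^{5} - 256.13 i$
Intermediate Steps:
$B{\left(t \right)} = 5$
$d = \frac{1}{532964}$ ($d = \frac{1}{4 \left(169190 - 35949\right)} = \frac{1}{4 \cdot 133241} = \frac{1}{4} \cdot \frac{1}{133241} = \frac{1}{532964} \approx 1.8763 \cdot 10^{-6}$)
$u{\left(F \right)} = 20 \sqrt{F}$ ($u{\left(F \right)} = - 5 \left(- 4 \sqrt{F}\right) = 20 \sqrt{F}$)
$A = \frac{91445963121}{532964}$ ($A = 171580 + \frac{1}{532964} = \frac{91445963121}{532964} \approx 1.7158 \cdot 10^{5}$)
$A - u{\left(-16 - 148 \right)} = \frac{91445963121}{532964} - 20 \sqrt{-16 - 148} = \frac{91445963121}{532964} - 20 \sqrt{-164} = \frac{91445963121}{532964} - 20 \cdot 2 i \sqrt{41} = \frac{91445963121}{532964} - 40 i \sqrt{41}$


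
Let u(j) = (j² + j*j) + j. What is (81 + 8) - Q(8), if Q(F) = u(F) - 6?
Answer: -41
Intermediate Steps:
u(j) = j + 2*j² (u(j) = (j² + j²) + j = 2*j² + j = j + 2*j²)
Q(F) = -6 + F*(1 + 2*F) (Q(F) = F*(1 + 2*F) - 6 = -6 + F*(1 + 2*F))
(81 + 8) - Q(8) = (81 + 8) - (-6 + 8*(1 + 2*8)) = 89 - (-6 + 8*(1 + 16)) = 89 - (-6 + 8*17) = 89 - (-6 + 136) = 89 - 1*130 = 89 - 130 = -41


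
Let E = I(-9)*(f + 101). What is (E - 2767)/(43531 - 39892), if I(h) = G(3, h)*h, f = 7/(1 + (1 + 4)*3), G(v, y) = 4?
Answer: -25675/14556 ≈ -1.7639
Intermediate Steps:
f = 7/16 (f = 7/(1 + 5*3) = 7/(1 + 15) = 7/16 ≈ 0.43750)
I(h) = 4*h
E = -14607/4 (E = (4*(-9))*(7/16 + 101) = -36*1623/16 = -14607/4 ≈ -3651.8)
(E - 2767)/(43531 - 39892) = (-14607/4 - 2767)/(43531 - 39892) = -25675/4/3639 = -25675/4*1/3639 = -25675/14556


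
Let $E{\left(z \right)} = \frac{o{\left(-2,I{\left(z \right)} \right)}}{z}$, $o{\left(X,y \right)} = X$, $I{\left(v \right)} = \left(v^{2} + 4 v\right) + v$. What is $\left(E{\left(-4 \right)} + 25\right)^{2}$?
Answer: $\frac{2601}{4} \approx 650.25$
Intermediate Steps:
$I{\left(v \right)} = v^{2} + 5 v$
$E{\left(z \right)} = - \frac{2}{z}$
$\left(E{\left(-4 \right)} + 25\right)^{2} = \left(- \frac{2}{-4} + 25\right)^{2} = \left(\left(-2\right) \left(- \frac{1}{4}\right) + 25\right)^{2} = \left(\frac{1}{2} + 25\right)^{2} = \left(\frac{51}{2}\right)^{2} = \frac{2601}{4}$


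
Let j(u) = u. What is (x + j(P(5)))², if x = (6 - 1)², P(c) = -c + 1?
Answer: 441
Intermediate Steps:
P(c) = 1 - c
x = 25 (x = 5² = 25)
(x + j(P(5)))² = (25 + (1 - 1*5))² = (25 + (1 - 5))² = (25 - 4)² = 21² = 441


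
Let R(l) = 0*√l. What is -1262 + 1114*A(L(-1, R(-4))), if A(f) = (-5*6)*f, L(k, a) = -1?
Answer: 32158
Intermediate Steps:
R(l) = 0
A(f) = -30*f
-1262 + 1114*A(L(-1, R(-4))) = -1262 + 1114*(-30*(-1)) = -1262 + 1114*30 = -1262 + 33420 = 32158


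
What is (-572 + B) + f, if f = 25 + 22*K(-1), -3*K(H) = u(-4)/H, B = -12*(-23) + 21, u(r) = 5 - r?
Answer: -184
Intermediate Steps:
B = 297 (B = 276 + 21 = 297)
K(H) = -3/H (K(H) = -(5 - 1*(-4))/(3*H) = -(5 + 4)/(3*H) = -3/H)
f = 91 (f = 25 + 22*(-3/(-1)) = 25 + 22*(-3*(-1)) = 25 + 22*3 = 25 + 66 = 91)
(-572 + B) + f = (-572 + 297) + 91 = -275 + 91 = -184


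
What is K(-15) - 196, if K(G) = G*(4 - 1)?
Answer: -241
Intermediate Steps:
K(G) = 3*G (K(G) = G*3 = 3*G)
K(-15) - 196 = 3*(-15) - 196 = -45 - 196 = -241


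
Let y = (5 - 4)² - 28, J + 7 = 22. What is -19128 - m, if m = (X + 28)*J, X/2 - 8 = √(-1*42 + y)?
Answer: -19788 - 30*I*√69 ≈ -19788.0 - 249.2*I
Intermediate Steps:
J = 15 (J = -7 + 22 = 15)
y = -27 (y = 1² - 28 = 1 - 28 = -27)
X = 16 + 2*I*√69 (X = 16 + 2*√(-1*42 - 27) = 16 + 2*√(-42 - 27) = 16 + 2*√(-69) = 16 + 2*(I*√69) = 16 + 2*I*√69 ≈ 16.0 + 16.613*I)
m = 660 + 30*I*√69 (m = ((16 + 2*I*√69) + 28)*15 = (44 + 2*I*√69)*15 = 660 + 30*I*√69 ≈ 660.0 + 249.2*I)
-19128 - m = -19128 - (660 + 30*I*√69) = -19128 + (-660 - 30*I*√69) = -19788 - 30*I*√69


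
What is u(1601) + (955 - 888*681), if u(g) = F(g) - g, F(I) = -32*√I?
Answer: -605374 - 32*√1601 ≈ -6.0665e+5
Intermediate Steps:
u(g) = -g - 32*√g (u(g) = -32*√g - g = -g - 32*√g)
u(1601) + (955 - 888*681) = (-1*1601 - 32*√1601) + (955 - 888*681) = (-1601 - 32*√1601) + (955 - 604728) = (-1601 - 32*√1601) - 603773 = -605374 - 32*√1601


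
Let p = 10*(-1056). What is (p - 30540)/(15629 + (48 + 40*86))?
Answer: -41100/19117 ≈ -2.1499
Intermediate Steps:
p = -10560
(p - 30540)/(15629 + (48 + 40*86)) = (-10560 - 30540)/(15629 + (48 + 40*86)) = -41100/(15629 + (48 + 3440)) = -41100/(15629 + 3488) = -41100/19117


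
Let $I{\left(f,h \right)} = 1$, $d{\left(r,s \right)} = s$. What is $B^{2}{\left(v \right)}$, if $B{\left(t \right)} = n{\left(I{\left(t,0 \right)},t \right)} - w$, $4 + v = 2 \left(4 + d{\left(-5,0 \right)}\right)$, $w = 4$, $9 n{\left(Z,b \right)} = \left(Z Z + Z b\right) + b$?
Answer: $9$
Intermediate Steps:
$n{\left(Z,b \right)} = \frac{b}{9} + \frac{Z^{2}}{9} + \frac{Z b}{9}$ ($n{\left(Z,b \right)} = \frac{\left(Z Z + Z b\right) + b}{9} = \frac{\left(Z^{2} + Z b\right) + b}{9} = \frac{b + Z^{2} + Z b}{9} = \frac{b}{9} + \frac{Z^{2}}{9} + \frac{Z b}{9}$)
$v = 4$ ($v = -4 + 2 \left(4 + 0\right) = -4 + 2 \cdot 4 = -4 + 8 = 4$)
$B{\left(t \right)} = - \frac{35}{9} + \frac{2 t}{9}$ ($B{\left(t \right)} = \left(\frac{t}{9} + \frac{1^{2}}{9} + \frac{1}{9} \cdot 1 t\right) - 4 = \left(\frac{t}{9} + \frac{1}{9} \cdot 1 + \frac{t}{9}\right) - 4 = \left(\frac{t}{9} + \frac{1}{9} + \frac{t}{9}\right) - 4 = \left(\frac{1}{9} + \frac{2 t}{9}\right) - 4 = - \frac{35}{9} + \frac{2 t}{9}$)
$B^{2}{\left(v \right)} = \left(- \frac{35}{9} + \frac{2}{9} \cdot 4\right)^{2} = \left(- \frac{35}{9} + \frac{8}{9}\right)^{2} = \left(-3\right)^{2} = 9$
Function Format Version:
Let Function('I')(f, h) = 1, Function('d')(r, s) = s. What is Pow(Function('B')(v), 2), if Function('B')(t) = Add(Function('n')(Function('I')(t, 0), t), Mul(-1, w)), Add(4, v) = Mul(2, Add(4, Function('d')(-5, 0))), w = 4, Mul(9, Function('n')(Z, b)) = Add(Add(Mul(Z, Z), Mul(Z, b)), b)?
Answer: 9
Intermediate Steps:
Function('n')(Z, b) = Add(Mul(Rational(1, 9), b), Mul(Rational(1, 9), Pow(Z, 2)), Mul(Rational(1, 9), Z, b)) (Function('n')(Z, b) = Mul(Rational(1, 9), Add(Add(Mul(Z, Z), Mul(Z, b)), b)) = Mul(Rational(1, 9), Add(Add(Pow(Z, 2), Mul(Z, b)), b)) = Mul(Rational(1, 9), Add(b, Pow(Z, 2), Mul(Z, b))) = Add(Mul(Rational(1, 9), b), Mul(Rational(1, 9), Pow(Z, 2)), Mul(Rational(1, 9), Z, b)))
v = 4 (v = Add(-4, Mul(2, Add(4, 0))) = Add(-4, Mul(2, 4)) = Add(-4, 8) = 4)
Function('B')(t) = Add(Rational(-35, 9), Mul(Rational(2, 9), t)) (Function('B')(t) = Add(Add(Mul(Rational(1, 9), t), Mul(Rational(1, 9), Pow(1, 2)), Mul(Rational(1, 9), 1, t)), Mul(-1, 4)) = Add(Add(Mul(Rational(1, 9), t), Mul(Rational(1, 9), 1), Mul(Rational(1, 9), t)), -4) = Add(Add(Mul(Rational(1, 9), t), Rational(1, 9), Mul(Rational(1, 9), t)), -4) = Add(Add(Rational(1, 9), Mul(Rational(2, 9), t)), -4) = Add(Rational(-35, 9), Mul(Rational(2, 9), t)))
Pow(Function('B')(v), 2) = Pow(Add(Rational(-35, 9), Mul(Rational(2, 9), 4)), 2) = Pow(Add(Rational(-35, 9), Rational(8, 9)), 2) = Pow(-3, 2) = 9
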